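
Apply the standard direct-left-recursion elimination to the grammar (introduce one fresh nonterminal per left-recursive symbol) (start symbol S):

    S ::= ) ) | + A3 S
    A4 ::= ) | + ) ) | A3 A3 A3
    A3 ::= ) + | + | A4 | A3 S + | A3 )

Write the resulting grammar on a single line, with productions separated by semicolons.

S ::= ) ) | + A3 S; A4 ::= ) | + ) ) | A3 A3 A3; A3 ::= ) + A3' | + A3' | A4 A3'; A3' ::= S + A3' | ) A3' | eps

Directly left-recursive nonterminal: A3.
For A3: α = {S +, )}, β = {) +, +, A4}. Rewrite as A3 → β A3' and A3' → α A3' | ε.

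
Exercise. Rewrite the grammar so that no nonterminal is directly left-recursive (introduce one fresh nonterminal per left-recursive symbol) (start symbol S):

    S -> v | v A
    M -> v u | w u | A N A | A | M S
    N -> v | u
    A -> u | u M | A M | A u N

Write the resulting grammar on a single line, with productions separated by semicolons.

S -> v | v A; M -> v u M' | w u M' | A N A M' | A M'; N -> v | u; A -> u A' | u M A'; M' -> S M' | ε; A' -> M A' | u N A' | ε

M, A are directly left-recursive.
For M: α = {S}, β = {v u, w u, A N A, A}. Rewrite as M → β M' and M' → α M' | ε.
For A: α = {M, u N}, β = {u, u M}. Rewrite as A → β A' and A' → α A' | ε.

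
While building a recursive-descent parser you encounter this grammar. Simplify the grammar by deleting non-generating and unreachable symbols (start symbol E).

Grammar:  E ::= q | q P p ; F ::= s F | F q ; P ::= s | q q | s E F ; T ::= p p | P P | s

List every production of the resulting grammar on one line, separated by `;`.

Generating nonterminals: {E, P, T}.
Reachable from E after that: {E, P}.
Removed useless symbols: {F, T} and every production mentioning them.

E ::= q | q P p; P ::= s | q q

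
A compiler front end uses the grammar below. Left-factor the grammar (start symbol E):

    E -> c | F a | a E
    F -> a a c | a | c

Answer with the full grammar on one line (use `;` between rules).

F has alternatives sharing prefix 'a': factor to F → a F' with F' → a c | ε.

E -> c | F a | a E; F -> c | a F'; F' -> a c | ε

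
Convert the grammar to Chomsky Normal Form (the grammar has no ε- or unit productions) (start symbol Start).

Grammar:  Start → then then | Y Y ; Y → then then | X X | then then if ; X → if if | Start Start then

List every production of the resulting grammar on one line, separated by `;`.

Start → X1 X1 | Y Y; Y → X1 X1 | X X | X1 Y1; X → X2 X2 | Start Y2; X1 → then; X2 → if; Y1 → X1 X2; Y2 → Start X1

Introduce a nonterminal for each terminal appearing in a rule of length ≥ 2: X1 → then, X2 → if.
Binarize each right-hand side of length ≥ 3 by chaining fresh nonterminals (Y1, Y2, …): affected rules were Y → X1 X1 X2; X → Start Start X1.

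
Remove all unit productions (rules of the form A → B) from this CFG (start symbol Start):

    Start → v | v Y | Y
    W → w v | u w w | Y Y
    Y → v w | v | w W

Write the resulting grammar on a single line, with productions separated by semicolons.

Unit pairs: Start ⇒* {Y}.
Replace each nonterminal's rules with the union of the non-unit rules of every nonterminal it unit-derives.

Start → v | v Y | v w | w W; W → w v | u w w | Y Y; Y → v w | v | w W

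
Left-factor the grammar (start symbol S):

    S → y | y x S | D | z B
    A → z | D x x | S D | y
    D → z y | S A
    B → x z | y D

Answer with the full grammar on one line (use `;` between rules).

S has alternatives sharing prefix 'y': factor to S → y S' with S' → ε | x S.

S → D | z B | y S'; A → z | D x x | S D | y; D → z y | S A; B → x z | y D; S' → ε | x S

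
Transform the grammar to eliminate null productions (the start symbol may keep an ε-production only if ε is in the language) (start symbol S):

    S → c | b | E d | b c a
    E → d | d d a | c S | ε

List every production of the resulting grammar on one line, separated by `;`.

Nullable set = {E}.
ε ∉ L(G), so no ε-production is kept.
Add the nullable-subset variants: S → E d gives E d | d.

S → c | b | E d | d | b c a; E → d | d d a | c S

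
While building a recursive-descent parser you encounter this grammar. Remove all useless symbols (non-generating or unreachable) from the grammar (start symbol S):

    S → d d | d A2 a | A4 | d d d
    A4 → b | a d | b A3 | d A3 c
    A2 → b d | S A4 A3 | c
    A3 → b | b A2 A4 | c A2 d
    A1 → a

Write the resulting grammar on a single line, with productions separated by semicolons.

Generating nonterminals: {A1, A2, A3, A4, S}.
Reachable from S after that: {A2, A3, A4, S}.
Removed useless symbols: {A1} and every production mentioning them.

S → d d | d A2 a | A4 | d d d; A4 → b | a d | b A3 | d A3 c; A2 → b d | S A4 A3 | c; A3 → b | b A2 A4 | c A2 d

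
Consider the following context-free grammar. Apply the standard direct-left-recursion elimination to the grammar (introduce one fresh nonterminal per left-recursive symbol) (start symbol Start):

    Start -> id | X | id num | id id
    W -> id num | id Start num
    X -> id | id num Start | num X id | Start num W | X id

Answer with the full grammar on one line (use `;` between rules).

Left recursion appears on X.
For X: α = {id}, β = {id, id num Start, num X id, Start num W}. Rewrite as X → β X1 and X1 → α X1 | ε.

Start -> id | X | id num | id id; W -> id num | id Start num; X -> id X1 | id num Start X1 | num X id X1 | Start num W X1; X1 -> id X1 | epsilon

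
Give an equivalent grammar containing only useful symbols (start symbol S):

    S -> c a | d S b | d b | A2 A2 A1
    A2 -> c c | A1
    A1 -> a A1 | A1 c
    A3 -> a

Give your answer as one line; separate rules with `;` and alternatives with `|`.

Generating nonterminals: {A2, A3, S}.
Reachable from S after that: {S}.
Removed useless symbols: {A1, A2, A3} and every production mentioning them.

S -> c a | d S b | d b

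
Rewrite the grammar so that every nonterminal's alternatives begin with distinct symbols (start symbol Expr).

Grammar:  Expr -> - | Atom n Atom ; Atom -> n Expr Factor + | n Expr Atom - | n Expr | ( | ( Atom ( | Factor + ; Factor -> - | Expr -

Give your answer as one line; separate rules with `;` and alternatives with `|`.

Atom has alternatives sharing prefix 'n Expr': factor to Atom → n Expr Atom1 with Atom1 → Factor + | Atom - | ε.
Atom has alternatives sharing prefix '(': factor to Atom → ( Atom2 with Atom2 → ε | Atom (.

Expr -> - | Atom n Atom; Atom -> Factor + | n Expr Atom1 | ( Atom2; Factor -> - | Expr -; Atom1 -> Factor + | Atom - | ε; Atom2 -> ε | Atom (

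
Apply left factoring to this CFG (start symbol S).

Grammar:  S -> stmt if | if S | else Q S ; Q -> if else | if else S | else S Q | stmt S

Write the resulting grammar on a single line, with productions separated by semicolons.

Q has alternatives sharing prefix 'if else': factor to Q → if else Q' with Q' → ε | S.

S -> stmt if | if S | else Q S; Q -> else S Q | stmt S | if else Q'; Q' -> ε | S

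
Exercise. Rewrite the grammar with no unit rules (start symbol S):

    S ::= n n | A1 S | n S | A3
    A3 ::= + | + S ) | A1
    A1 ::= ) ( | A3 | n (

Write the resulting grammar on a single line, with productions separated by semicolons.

S ::= ) ( | n ( | n n | A1 S | n S | + | + S ); A3 ::= ) ( | n ( | + | + S ); A1 ::= ) ( | n ( | + | + S )

Unit pairs: A1 ⇒* {A3}; A3 ⇒* {A1}; S ⇒* {A1, A3}.
For each unit pair (A, B), copy every non-unit production of B to A, then drop all unit productions.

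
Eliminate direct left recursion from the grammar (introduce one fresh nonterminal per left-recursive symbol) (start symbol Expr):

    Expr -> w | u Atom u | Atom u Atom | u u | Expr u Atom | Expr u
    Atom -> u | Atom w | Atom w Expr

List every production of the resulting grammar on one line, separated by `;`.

Directly left-recursive nonterminals: Expr, Atom.
For Expr: α = {u Atom, u}, β = {w, u Atom u, Atom u Atom, u u}. Rewrite as Expr → β Expr1 and Expr1 → α Expr1 | ε.
For Atom: α = {w, w Expr}, β = {u}. Rewrite as Atom → β Atom1 and Atom1 → α Atom1 | ε.

Expr -> w Expr1 | u Atom u Expr1 | Atom u Atom Expr1 | u u Expr1; Atom -> u Atom1; Expr1 -> u Atom Expr1 | u Expr1 | ε; Atom1 -> w Atom1 | w Expr Atom1 | ε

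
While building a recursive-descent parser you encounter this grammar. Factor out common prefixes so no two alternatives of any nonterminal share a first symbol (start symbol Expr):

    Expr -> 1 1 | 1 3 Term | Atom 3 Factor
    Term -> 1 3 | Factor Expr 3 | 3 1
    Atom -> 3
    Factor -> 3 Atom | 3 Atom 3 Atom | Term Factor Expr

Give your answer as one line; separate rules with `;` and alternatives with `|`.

Expr -> Atom 3 Factor | 1 Expr1; Term -> 1 3 | Factor Expr 3 | 3 1; Atom -> 3; Factor -> Term Factor Expr | 3 Atom Factor1; Expr1 -> 1 | 3 Term; Factor1 -> eps | 3 Atom

Expr has alternatives sharing prefix '1': factor to Expr → 1 Expr1 with Expr1 → 1 | 3 Term.
Factor has alternatives sharing prefix '3 Atom': factor to Factor → 3 Atom Factor1 with Factor1 → ε | 3 Atom.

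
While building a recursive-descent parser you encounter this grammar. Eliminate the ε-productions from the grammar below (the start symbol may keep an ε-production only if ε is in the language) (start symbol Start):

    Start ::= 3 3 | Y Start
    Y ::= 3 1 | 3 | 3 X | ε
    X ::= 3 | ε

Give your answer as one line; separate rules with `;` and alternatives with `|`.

Nullable set = {X, Y}.
ε ∉ L(G), so no ε-production is kept.

Start ::= 3 3 | Y Start; Y ::= 3 1 | 3 | 3 X; X ::= 3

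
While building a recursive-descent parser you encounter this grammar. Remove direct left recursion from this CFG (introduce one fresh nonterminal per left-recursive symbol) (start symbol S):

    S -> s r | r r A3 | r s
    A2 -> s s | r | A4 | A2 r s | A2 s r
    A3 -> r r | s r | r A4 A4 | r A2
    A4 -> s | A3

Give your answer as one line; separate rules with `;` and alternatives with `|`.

S -> s r | r r A3 | r s; A2 -> s s A2' | r A2' | A4 A2'; A3 -> r r | s r | r A4 A4 | r A2; A4 -> s | A3; A2' -> r s A2' | s r A2' | ε

Left recursion appears on A2.
For A2: α = {r s, s r}, β = {s s, r, A4}. Rewrite as A2 → β A2' and A2' → α A2' | ε.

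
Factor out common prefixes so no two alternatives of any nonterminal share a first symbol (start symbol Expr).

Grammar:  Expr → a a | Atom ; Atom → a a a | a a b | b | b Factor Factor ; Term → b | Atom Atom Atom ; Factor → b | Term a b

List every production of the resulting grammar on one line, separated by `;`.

Atom has alternatives sharing prefix 'a a': factor to Atom → a a Atom1 with Atom1 → a | b.
Atom has alternatives sharing prefix 'b': factor to Atom → b Atom2 with Atom2 → ε | Factor Factor.

Expr → a a | Atom; Atom → a a Atom1 | b Atom2; Term → b | Atom Atom Atom; Factor → b | Term a b; Atom1 → a | b; Atom2 → ε | Factor Factor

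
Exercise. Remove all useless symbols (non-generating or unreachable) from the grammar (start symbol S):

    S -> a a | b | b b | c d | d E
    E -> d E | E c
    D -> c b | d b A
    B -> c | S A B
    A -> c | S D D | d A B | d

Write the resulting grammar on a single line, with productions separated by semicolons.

S -> a a | b | b b | c d

Generating nonterminals: {A, B, D, S}.
Reachable from S after that: {S}.
Removed useless symbols: {A, B, D, E} and every production mentioning them.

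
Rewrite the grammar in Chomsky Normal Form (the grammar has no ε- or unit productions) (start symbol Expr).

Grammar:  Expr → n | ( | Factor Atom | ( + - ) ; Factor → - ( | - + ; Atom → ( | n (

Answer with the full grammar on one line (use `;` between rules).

Expr → n | ( | Factor Atom | X1 Y1; Factor → X3 X1 | X3 X2; Atom → ( | X5 X1; X1 → (; X2 → +; X3 → -; X4 → ); X5 → n; Y1 → X2 Y2; Y2 → X3 X4

Introduce a nonterminal for each terminal appearing in a rule of length ≥ 2: X1 → (, X2 → +, X3 → -, X4 → ), X5 → n.
Binarize each right-hand side of length ≥ 3 by chaining fresh nonterminals (Y1, Y2, …): affected rules were Expr → X1 X2 X3 X4.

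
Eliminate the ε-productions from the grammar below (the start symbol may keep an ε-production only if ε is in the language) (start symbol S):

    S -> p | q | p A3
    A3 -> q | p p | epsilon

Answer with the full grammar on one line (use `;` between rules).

Nullable nonterminals: {A3}.
ε ∉ L(G), so no ε-production is kept.

S -> p | q | p A3; A3 -> q | p p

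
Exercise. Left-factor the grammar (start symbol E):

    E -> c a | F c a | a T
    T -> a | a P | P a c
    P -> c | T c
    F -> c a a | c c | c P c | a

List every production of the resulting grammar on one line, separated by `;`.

E -> c a | F c a | a T; T -> P a c | a T'; P -> c | T c; F -> a | c F'; T' -> ε | P; F' -> a a | c | P c

T has alternatives sharing prefix 'a': factor to T → a T' with T' → ε | P.
F has alternatives sharing prefix 'c': factor to F → c F' with F' → a a | c | P c.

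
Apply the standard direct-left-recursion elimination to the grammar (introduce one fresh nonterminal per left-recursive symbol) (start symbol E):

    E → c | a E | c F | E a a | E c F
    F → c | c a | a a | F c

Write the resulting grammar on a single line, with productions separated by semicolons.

E, F are directly left-recursive.
For E: α = {a a, c F}, β = {c, a E, c F}. Rewrite as E → β E' and E' → α E' | ε.
For F: α = {c}, β = {c, c a, a a}. Rewrite as F → β F' and F' → α F' | ε.

E → c E' | a E E' | c F E'; F → c F' | c a F' | a a F'; E' → a a E' | c F E' | ε; F' → c F' | ε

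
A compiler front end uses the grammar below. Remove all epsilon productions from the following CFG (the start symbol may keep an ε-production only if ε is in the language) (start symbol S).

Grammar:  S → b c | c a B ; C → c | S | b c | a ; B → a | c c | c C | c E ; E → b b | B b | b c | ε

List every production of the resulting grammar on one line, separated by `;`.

The nullable symbols are {E}.
ε ∉ L(G), so no ε-production is kept.
Add the nullable-subset variants: B → c E gives c E | c.

S → b c | c a B; C → c | S | b c | a; B → a | c c | c C | c E | c; E → b b | B b | b c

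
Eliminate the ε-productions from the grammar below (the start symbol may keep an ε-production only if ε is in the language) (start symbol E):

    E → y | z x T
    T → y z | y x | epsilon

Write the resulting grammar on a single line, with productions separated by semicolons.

E → y | z x T | z x; T → y z | y x

Nullable set = {T}.
ε ∉ L(G), so no ε-production is kept.
Expand every rule over subsets of its nullable positions: E → z x T gives z x T | z x.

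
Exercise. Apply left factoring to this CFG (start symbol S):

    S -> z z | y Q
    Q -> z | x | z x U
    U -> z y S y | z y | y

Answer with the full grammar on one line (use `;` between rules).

Q has alternatives sharing prefix 'z': factor to Q → z Q' with Q' → ε | x U.
U has alternatives sharing prefix 'z y': factor to U → z y U' with U' → S y | ε.

S -> z z | y Q; Q -> x | z Q'; U -> y | z y U'; Q' -> eps | x U; U' -> S y | eps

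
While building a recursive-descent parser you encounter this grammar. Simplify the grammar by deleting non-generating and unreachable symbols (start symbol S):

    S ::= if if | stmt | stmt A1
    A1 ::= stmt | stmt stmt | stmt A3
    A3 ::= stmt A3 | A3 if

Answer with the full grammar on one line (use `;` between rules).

Generating nonterminals: {A1, S}.
Reachable from S after that: {A1, S}.
Removed useless symbols: {A3} and every production mentioning them.

S ::= if if | stmt | stmt A1; A1 ::= stmt | stmt stmt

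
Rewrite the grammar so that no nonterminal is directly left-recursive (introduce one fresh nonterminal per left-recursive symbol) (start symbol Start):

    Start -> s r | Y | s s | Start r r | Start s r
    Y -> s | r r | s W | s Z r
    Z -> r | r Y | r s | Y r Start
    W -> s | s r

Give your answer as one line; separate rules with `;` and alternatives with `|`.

Directly left-recursive nonterminal: Start.
For Start: α = {r r, s r}, β = {s r, Y, s s}. Rewrite as Start → β Start1 and Start1 → α Start1 | ε.

Start -> s r Start1 | Y Start1 | s s Start1; Y -> s | r r | s W | s Z r; Z -> r | r Y | r s | Y r Start; W -> s | s r; Start1 -> r r Start1 | s r Start1 | ε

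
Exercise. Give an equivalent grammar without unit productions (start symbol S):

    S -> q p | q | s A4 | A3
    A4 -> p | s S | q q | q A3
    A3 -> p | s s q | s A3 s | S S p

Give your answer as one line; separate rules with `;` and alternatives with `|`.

Unit pairs: S ⇒* {A3}.
For every A with A ⇒* B via unit rules, add B's non-unit alternatives to A; then delete every rule of the form X → Y.

S -> q p | q | s A4 | p | s s q | s A3 s | S S p; A4 -> p | s S | q q | q A3; A3 -> p | s s q | s A3 s | S S p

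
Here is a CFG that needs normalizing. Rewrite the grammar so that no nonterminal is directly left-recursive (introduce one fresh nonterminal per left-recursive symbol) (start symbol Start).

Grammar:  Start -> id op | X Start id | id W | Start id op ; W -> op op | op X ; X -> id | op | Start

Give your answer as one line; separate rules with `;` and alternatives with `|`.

Start -> id op Start1 | X Start id Start1 | id W Start1; W -> op op | op X; X -> id | op | Start; Start1 -> id op Start1 | ε

Directly left-recursive nonterminal: Start.
For Start: α = {id op}, β = {id op, X Start id, id W}. Rewrite as Start → β Start1 and Start1 → α Start1 | ε.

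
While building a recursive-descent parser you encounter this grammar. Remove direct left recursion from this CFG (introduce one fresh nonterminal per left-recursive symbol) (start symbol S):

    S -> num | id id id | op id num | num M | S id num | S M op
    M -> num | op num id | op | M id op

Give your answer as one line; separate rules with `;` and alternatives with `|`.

S -> num S' | id id id S' | op id num S' | num M S'; M -> num M' | op num id M' | op M'; S' -> id num S' | M op S' | ε; M' -> id op M' | ε

S, M are directly left-recursive.
For S: α = {id num, M op}, β = {num, id id id, op id num, num M}. Rewrite as S → β S' and S' → α S' | ε.
For M: α = {id op}, β = {num, op num id, op}. Rewrite as M → β M' and M' → α M' | ε.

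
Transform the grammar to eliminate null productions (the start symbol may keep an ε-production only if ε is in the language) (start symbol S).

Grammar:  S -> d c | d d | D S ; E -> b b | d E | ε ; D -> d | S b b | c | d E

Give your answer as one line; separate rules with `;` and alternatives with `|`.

S -> d c | d d | D S; E -> b b | d E | d; D -> d | S b b | c | d E

The nullable symbols are {E}.
ε ∉ L(G), so no ε-production is kept.
Expand every rule over subsets of its nullable positions: E → d E gives d E | d.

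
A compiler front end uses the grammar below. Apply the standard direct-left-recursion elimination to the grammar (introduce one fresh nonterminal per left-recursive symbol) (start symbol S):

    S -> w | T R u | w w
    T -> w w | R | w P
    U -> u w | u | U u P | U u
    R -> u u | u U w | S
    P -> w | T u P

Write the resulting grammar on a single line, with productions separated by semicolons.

S -> w | T R u | w w; T -> w w | R | w P; U -> u w U' | u U'; R -> u u | u U w | S; P -> w | T u P; U' -> u P U' | u U' | eps

U is directly left-recursive.
For U: α = {u P, u}, β = {u w, u}. Rewrite as U → β U' and U' → α U' | ε.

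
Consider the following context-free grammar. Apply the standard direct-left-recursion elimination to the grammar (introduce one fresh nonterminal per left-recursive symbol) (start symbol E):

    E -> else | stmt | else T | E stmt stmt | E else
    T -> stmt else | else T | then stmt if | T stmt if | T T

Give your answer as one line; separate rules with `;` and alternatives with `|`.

E -> else E' | stmt E' | else T E'; T -> stmt else T' | else T T' | then stmt if T'; E' -> stmt stmt E' | else E' | ε; T' -> stmt if T' | T T' | ε

E, T are directly left-recursive.
For E: α = {stmt stmt, else}, β = {else, stmt, else T}. Rewrite as E → β E' and E' → α E' | ε.
For T: α = {stmt if, T}, β = {stmt else, else T, then stmt if}. Rewrite as T → β T' and T' → α T' | ε.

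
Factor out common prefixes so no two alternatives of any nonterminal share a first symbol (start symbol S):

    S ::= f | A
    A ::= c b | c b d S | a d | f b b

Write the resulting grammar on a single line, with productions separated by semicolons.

S ::= f | A; A ::= a d | f b b | c b A'; A' ::= ε | d S

A has alternatives sharing prefix 'c b': factor to A → c b A' with A' → ε | d S.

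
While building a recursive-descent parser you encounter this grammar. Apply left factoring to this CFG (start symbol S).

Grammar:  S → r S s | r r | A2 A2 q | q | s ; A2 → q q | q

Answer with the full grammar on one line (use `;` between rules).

S has alternatives sharing prefix 'r': factor to S → r S' with S' → S s | r.
A2 has alternatives sharing prefix 'q': factor to A2 → q A2' with A2' → q | ε.

S → A2 A2 q | q | s | r S'; A2 → q A2'; S' → S s | r; A2' → q | ε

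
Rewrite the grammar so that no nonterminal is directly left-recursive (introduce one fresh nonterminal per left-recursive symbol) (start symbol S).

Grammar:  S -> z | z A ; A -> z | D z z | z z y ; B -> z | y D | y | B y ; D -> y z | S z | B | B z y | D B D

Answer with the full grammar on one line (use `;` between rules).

Left recursion appears on B, D.
For B: α = {y}, β = {z, y D, y}. Rewrite as B → β B' and B' → α B' | ε.
For D: α = {B D}, β = {y z, S z, B, B z y}. Rewrite as D → β D' and D' → α D' | ε.

S -> z | z A; A -> z | D z z | z z y; B -> z B' | y D B' | y B'; D -> y z D' | S z D' | B D' | B z y D'; B' -> y B' | ε; D' -> B D D' | ε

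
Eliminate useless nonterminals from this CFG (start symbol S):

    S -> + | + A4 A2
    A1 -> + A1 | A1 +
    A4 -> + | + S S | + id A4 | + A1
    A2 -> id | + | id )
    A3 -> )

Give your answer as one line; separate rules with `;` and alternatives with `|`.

Generating nonterminals: {A2, A3, A4, S}.
Reachable from S after that: {A2, A4, S}.
Removed useless symbols: {A1, A3} and every production mentioning them.

S -> + | + A4 A2; A4 -> + | + S S | + id A4; A2 -> id | + | id )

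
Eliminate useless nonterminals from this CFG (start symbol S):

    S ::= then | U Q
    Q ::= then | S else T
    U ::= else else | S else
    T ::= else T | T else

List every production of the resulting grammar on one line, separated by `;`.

Generating nonterminals: {Q, S, U}.
Reachable from S after that: {Q, S, U}.
Removed useless symbols: {T} and every production mentioning them.

S ::= then | U Q; Q ::= then; U ::= else else | S else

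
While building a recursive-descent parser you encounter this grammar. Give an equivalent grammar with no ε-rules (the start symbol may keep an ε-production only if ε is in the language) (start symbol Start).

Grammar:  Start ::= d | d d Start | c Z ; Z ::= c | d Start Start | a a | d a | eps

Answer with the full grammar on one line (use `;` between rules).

Start ::= d | d d Start | c Z | c; Z ::= c | d Start Start | a a | d a

Nullable nonterminals: {Z}.
ε ∉ L(G), so no ε-production is kept.
Expand every rule over subsets of its nullable positions: Start → c Z gives c Z | c.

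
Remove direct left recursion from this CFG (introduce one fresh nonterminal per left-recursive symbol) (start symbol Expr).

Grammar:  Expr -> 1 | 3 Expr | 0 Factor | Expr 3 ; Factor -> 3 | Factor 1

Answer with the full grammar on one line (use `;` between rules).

Expr -> 1 Expr1 | 3 Expr Expr1 | 0 Factor Expr1; Factor -> 3 Factor1; Expr1 -> 3 Expr1 | ε; Factor1 -> 1 Factor1 | ε

Expr, Factor are directly left-recursive.
For Expr: α = {3}, β = {1, 3 Expr, 0 Factor}. Rewrite as Expr → β Expr1 and Expr1 → α Expr1 | ε.
For Factor: α = {1}, β = {3}. Rewrite as Factor → β Factor1 and Factor1 → α Factor1 | ε.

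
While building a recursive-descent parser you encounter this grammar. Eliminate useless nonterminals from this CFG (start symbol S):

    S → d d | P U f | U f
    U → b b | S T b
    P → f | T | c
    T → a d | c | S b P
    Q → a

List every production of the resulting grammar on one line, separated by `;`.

S → d d | P U f | U f; U → b b | S T b; P → f | T | c; T → a d | c | S b P

Generating nonterminals: {P, Q, S, T, U}.
Reachable from S after that: {P, S, T, U}.
Removed useless symbols: {Q} and every production mentioning them.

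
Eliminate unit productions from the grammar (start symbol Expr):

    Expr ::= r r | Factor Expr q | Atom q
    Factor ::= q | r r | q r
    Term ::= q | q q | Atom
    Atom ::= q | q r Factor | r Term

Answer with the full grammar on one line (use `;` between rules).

Expr ::= r r | Factor Expr q | Atom q; Factor ::= q | r r | q r; Term ::= q | q q | q r Factor | r Term; Atom ::= q | q r Factor | r Term

Unit pairs: Term ⇒* {Atom}.
Replace each nonterminal's rules with the union of the non-unit rules of every nonterminal it unit-derives.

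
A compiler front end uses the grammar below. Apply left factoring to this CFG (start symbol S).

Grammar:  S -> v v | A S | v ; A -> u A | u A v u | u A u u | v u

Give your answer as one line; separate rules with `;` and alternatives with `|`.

S has alternatives sharing prefix 'v': factor to S → v S' with S' → v | ε.
A has alternatives sharing prefix 'u A': factor to A → u A A' with A' → ε | v u | u u.

S -> A S | v S'; A -> v u | u A A'; S' -> v | ε; A' -> ε | v u | u u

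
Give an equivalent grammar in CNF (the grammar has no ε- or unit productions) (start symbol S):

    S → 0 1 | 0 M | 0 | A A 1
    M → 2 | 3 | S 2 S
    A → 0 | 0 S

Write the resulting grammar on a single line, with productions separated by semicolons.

S → X1 X2 | X1 M | 0 | A Y1; M → 2 | 3 | S Y2; A → 0 | X1 S; X1 → 0; X2 → 1; X3 → 2; Y1 → A X2; Y2 → X3 S

Introduce a nonterminal for each terminal appearing in a rule of length ≥ 2: X1 → 0, X2 → 1, X3 → 2.
Binarize each right-hand side of length ≥ 3 by chaining fresh nonterminals (Y1, Y2, …): affected rules were S → A A X2; M → S X3 S.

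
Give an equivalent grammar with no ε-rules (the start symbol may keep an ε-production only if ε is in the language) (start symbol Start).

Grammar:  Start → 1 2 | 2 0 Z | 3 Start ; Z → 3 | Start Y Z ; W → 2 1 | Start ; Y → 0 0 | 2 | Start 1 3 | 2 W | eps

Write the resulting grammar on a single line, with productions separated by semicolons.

The nullable symbols are {Y}.
ε ∉ L(G), so no ε-production is kept.
Expand every rule over subsets of its nullable positions: Z → Start Y Z gives Start Y Z | Start Z.

Start → 1 2 | 2 0 Z | 3 Start; Z → 3 | Start Y Z | Start Z; W → 2 1 | Start; Y → 0 0 | 2 | Start 1 3 | 2 W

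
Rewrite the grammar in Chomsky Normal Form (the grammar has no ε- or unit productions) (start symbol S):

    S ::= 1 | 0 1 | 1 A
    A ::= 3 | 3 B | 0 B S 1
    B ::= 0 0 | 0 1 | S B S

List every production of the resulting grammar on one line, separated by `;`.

S ::= 1 | X1 X2 | X2 A; A ::= 3 | X3 B | X1 Y1; B ::= X1 X1 | X1 X2 | S Y3; X1 ::= 0; X2 ::= 1; X3 ::= 3; Y1 ::= B Y2; Y2 ::= S X2; Y3 ::= B S

Introduce a nonterminal for each terminal appearing in a rule of length ≥ 2: X1 → 0, X2 → 1, X3 → 3.
Binarize each right-hand side of length ≥ 3 by chaining fresh nonterminals (Y1, Y2, …): affected rules were A → X1 B S X2; B → S B S.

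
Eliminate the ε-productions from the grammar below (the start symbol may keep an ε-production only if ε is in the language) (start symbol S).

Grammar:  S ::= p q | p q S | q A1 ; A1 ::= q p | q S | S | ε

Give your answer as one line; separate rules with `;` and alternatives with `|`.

Nullable nonterminals: {A1}.
ε ∉ L(G), so no ε-production is kept.
For each production, add variants omitting each subset of nullable occurrences: S → q A1 gives q A1 | q.

S ::= p q | p q S | q A1 | q; A1 ::= q p | q S | S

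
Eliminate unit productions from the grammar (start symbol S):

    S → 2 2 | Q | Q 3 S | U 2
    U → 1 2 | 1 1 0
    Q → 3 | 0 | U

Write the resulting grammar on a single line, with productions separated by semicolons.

Unit pairs: Q ⇒* {U}; S ⇒* {Q, U}.
For every A with A ⇒* B via unit rules, add B's non-unit alternatives to A; then delete every rule of the form X → Y.

S → 1 2 | 1 1 0 | 2 2 | Q 3 S | U 2 | 3 | 0; U → 1 2 | 1 1 0; Q → 1 2 | 1 1 0 | 3 | 0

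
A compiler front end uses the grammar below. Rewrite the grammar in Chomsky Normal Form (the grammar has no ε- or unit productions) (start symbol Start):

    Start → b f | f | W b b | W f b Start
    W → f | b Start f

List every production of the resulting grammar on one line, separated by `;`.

Introduce a nonterminal for each terminal appearing in a rule of length ≥ 2: X1 → b, X2 → f.
Binarize each right-hand side of length ≥ 3 by chaining fresh nonterminals (Y1, Y2, …): affected rules were Start → W X1 X1; Start → W X2 X1 Start; W → X1 Start X2.

Start → X1 X2 | f | W Y1 | W Y2; W → f | X1 Y4; X1 → b; X2 → f; Y1 → X1 X1; Y2 → X2 Y3; Y3 → X1 Start; Y4 → Start X2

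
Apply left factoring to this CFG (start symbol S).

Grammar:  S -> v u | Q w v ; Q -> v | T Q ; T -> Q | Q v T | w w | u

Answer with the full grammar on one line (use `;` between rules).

T has alternatives sharing prefix 'Q': factor to T → Q T' with T' → ε | v T.

S -> v u | Q w v; Q -> v | T Q; T -> w w | u | Q T'; T' -> ε | v T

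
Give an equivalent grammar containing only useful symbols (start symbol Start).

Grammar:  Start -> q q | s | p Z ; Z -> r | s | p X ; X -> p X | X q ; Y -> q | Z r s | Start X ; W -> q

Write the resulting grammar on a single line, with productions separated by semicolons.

Generating nonterminals: {Start, W, Y, Z}.
Reachable from Start after that: {Start, Z}.
Removed useless symbols: {W, X, Y} and every production mentioning them.

Start -> q q | s | p Z; Z -> r | s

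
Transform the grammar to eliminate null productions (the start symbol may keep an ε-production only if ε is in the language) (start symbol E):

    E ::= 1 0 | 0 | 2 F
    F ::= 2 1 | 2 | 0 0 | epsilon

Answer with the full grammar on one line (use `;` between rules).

The nullable symbols are {F}.
ε ∉ L(G), so no ε-production is kept.
Expand every rule over subsets of its nullable positions: E → 2 F gives 2 F | 2.

E ::= 1 0 | 0 | 2 F | 2; F ::= 2 1 | 2 | 0 0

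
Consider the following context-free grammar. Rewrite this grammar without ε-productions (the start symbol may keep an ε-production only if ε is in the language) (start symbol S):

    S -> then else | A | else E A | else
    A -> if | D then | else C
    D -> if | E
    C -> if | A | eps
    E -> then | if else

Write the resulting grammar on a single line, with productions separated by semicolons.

The nullable symbols are {C}.
ε ∉ L(G), so no ε-production is kept.
Add the nullable-subset variants: A → else C gives else C | else.

S -> then else | A | else E A | else; A -> if | D then | else C | else; D -> if | E; C -> if | A; E -> then | if else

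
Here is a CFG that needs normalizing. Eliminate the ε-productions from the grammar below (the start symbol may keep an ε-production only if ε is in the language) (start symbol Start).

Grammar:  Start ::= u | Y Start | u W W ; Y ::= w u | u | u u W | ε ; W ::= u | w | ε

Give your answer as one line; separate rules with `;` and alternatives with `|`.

Nullable set = {W, Y}.
ε ∉ L(G), so no ε-production is kept.
Add the nullable-subset variants: Start → u W W gives u W W | u W. Y → u u W gives u u W | u u.

Start ::= u | Y Start | u W W | u W; Y ::= w u | u | u u W | u u; W ::= u | w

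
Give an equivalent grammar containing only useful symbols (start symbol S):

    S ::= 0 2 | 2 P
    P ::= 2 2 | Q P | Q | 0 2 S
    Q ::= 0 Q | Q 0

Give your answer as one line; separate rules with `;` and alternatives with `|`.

Generating nonterminals: {P, S}.
Reachable from S after that: {P, S}.
Removed useless symbols: {Q} and every production mentioning them.

S ::= 0 2 | 2 P; P ::= 2 2 | 0 2 S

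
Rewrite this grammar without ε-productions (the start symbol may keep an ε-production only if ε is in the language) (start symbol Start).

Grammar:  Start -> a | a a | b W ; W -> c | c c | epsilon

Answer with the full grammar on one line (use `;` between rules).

Nullable set = {W}.
ε ∉ L(G), so no ε-production is kept.
Expand every rule over subsets of its nullable positions: Start → b W gives b W | b.

Start -> a | a a | b W | b; W -> c | c c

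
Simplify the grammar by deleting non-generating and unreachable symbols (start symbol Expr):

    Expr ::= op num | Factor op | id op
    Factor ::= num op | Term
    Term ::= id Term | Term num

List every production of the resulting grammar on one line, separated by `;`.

Generating nonterminals: {Expr, Factor}.
Reachable from Expr after that: {Expr, Factor}.
Removed useless symbols: {Term} and every production mentioning them.

Expr ::= op num | Factor op | id op; Factor ::= num op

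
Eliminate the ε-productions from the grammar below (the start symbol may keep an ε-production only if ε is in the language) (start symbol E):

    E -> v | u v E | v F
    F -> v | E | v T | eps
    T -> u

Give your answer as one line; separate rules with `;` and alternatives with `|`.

E -> v | u v E | v F; F -> v | E | v T; T -> u

The nullable symbols are {F}.
ε ∉ L(G), so no ε-production is kept.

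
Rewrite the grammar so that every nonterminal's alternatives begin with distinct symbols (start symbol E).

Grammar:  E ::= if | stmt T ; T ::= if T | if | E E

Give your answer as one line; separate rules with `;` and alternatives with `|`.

E ::= if | stmt T; T ::= E E | if T'; T' ::= T | ε

T has alternatives sharing prefix 'if': factor to T → if T' with T' → T | ε.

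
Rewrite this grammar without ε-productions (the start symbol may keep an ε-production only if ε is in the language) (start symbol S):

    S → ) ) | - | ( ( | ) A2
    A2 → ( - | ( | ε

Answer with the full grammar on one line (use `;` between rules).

Nullable set = {A2}.
ε ∉ L(G), so no ε-production is kept.
For each production, add variants omitting each subset of nullable occurrences: S → ) A2 gives ) A2 | ).

S → ) ) | - | ( ( | ) A2 | ); A2 → ( - | (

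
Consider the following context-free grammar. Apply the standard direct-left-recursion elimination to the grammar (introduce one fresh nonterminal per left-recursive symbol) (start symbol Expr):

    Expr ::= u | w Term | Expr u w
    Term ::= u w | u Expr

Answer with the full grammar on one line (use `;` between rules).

Expr is directly left-recursive.
For Expr: α = {u w}, β = {u, w Term}. Rewrite as Expr → β Expr1 and Expr1 → α Expr1 | ε.

Expr ::= u Expr1 | w Term Expr1; Term ::= u w | u Expr; Expr1 ::= u w Expr1 | ε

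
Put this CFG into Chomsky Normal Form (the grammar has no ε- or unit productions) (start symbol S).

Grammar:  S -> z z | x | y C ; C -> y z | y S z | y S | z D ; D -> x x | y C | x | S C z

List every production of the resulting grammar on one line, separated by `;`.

S -> X1 X1 | x | X2 C; C -> X2 X1 | X2 Y1 | X2 S | X1 D; D -> X3 X3 | X2 C | x | S Y2; X1 -> z; X2 -> y; X3 -> x; Y1 -> S X1; Y2 -> C X1

Introduce a nonterminal for each terminal appearing in a rule of length ≥ 2: X1 → z, X2 → y, X3 → x.
Binarize each right-hand side of length ≥ 3 by chaining fresh nonterminals (Y1, Y2, …): affected rules were C → X2 S X1; D → S C X1.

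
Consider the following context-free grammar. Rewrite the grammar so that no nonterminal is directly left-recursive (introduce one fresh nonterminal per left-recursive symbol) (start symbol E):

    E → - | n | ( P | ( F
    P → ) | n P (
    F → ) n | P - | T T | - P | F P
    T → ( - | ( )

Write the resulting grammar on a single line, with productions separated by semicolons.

E → - | n | ( P | ( F; P → ) | n P (; F → ) n F' | P - F' | T T F' | - P F'; T → ( - | ( ); F' → P F' | epsilon

Left recursion appears on F.
For F: α = {P}, β = {) n, P -, T T, - P}. Rewrite as F → β F' and F' → α F' | ε.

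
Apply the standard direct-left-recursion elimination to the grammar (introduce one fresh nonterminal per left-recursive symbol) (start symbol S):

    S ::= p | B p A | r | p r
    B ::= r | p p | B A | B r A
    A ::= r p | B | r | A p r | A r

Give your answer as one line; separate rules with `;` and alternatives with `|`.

S ::= p | B p A | r | p r; B ::= r B' | p p B'; A ::= r p A' | B A' | r A'; B' ::= A B' | r A B' | ε; A' ::= p r A' | r A' | ε

Left recursion appears on B, A.
For B: α = {A, r A}, β = {r, p p}. Rewrite as B → β B' and B' → α B' | ε.
For A: α = {p r, r}, β = {r p, B, r}. Rewrite as A → β A' and A' → α A' | ε.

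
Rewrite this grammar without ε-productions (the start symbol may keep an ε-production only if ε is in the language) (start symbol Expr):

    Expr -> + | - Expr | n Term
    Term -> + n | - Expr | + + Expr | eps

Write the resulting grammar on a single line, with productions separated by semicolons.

Expr -> + | - Expr | n Term | n; Term -> + n | - Expr | + + Expr

Nullable nonterminals: {Term}.
ε ∉ L(G), so no ε-production is kept.
Expand every rule over subsets of its nullable positions: Expr → n Term gives n Term | n.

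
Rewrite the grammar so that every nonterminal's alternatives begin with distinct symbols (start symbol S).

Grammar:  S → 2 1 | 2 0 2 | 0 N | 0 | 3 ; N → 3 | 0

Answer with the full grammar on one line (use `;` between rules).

S has alternatives sharing prefix '2': factor to S → 2 S' with S' → 1 | 0 2.
S has alternatives sharing prefix '0': factor to S → 0 S'' with S'' → N | ε.

S → 3 | 2 S' | 0 S''; N → 3 | 0; S' → 1 | 0 2; S'' → N | ε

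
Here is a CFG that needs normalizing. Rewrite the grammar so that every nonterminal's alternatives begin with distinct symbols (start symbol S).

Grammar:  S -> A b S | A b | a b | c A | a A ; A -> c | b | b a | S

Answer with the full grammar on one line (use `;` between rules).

S -> c A | A b S' | a S''; A -> c | S | b A'; S' -> S | ε; S'' -> b | A; A' -> ε | a

S has alternatives sharing prefix 'A b': factor to S → A b S' with S' → S | ε.
S has alternatives sharing prefix 'a': factor to S → a S'' with S'' → b | A.
A has alternatives sharing prefix 'b': factor to A → b A' with A' → ε | a.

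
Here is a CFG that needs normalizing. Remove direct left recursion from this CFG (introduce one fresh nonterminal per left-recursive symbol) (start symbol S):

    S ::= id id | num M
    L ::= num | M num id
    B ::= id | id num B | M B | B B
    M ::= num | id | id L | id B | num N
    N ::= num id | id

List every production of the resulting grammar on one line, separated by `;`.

S ::= id id | num M; L ::= num | M num id; B ::= id B' | id num B B' | M B B'; M ::= num | id | id L | id B | num N; N ::= num id | id; B' ::= B B' | epsilon

B is directly left-recursive.
For B: α = {B}, β = {id, id num B, M B}. Rewrite as B → β B' and B' → α B' | ε.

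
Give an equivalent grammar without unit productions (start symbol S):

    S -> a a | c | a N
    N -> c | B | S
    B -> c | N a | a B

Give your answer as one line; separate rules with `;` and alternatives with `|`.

S -> a a | c | a N; N -> c | N a | a B | a a | a N; B -> c | N a | a B

Unit pairs: N ⇒* {B, S}.
For every A with A ⇒* B via unit rules, add B's non-unit alternatives to A; then delete every rule of the form X → Y.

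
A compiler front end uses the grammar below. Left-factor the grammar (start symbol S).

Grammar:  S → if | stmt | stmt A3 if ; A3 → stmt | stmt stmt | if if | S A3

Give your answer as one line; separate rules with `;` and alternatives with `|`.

S has alternatives sharing prefix 'stmt': factor to S → stmt S' with S' → ε | A3 if.
A3 has alternatives sharing prefix 'stmt': factor to A3 → stmt A3' with A3' → ε | stmt.

S → if | stmt S'; A3 → if if | S A3 | stmt A3'; S' → ε | A3 if; A3' → ε | stmt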